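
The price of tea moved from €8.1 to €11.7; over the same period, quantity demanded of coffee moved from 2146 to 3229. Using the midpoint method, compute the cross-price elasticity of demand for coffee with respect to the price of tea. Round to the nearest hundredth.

%ΔQ_x = (3229 − 2146)/[(2146+3229)/2] = 1083/2687.5 ≈ 0.4030.
%ΔP_y = (11.7 − 8.1)/[(8.1+11.7)/2] ≈ 0.3636.
E_xy = 0.4030/0.3636 ≈ 1.11.
E_xy > 0, so coffee and tea are substitutes.

1.11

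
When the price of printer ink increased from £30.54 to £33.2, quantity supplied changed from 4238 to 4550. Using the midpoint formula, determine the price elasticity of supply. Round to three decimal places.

0.851

%ΔQ = (4550 − 4238)/[(4238 + 4550)/2] = 312/4394 ≈ 0.0710.
%ΔP = (33.2 − 30.54)/[(30.54 + 33.2)/2] = 2.66/31.87 ≈ 0.0835.
Arc elasticity E = %ΔQ/%ΔP ≈ 0.0710/0.0835 ≈ 0.851.
|E| < 1: supply is inelastic over this range.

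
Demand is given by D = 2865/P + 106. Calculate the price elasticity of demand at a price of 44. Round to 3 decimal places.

-0.381

At P = 44, D = 171.1136.
dD/dP = −2865/P² = −1.4799.
Point elasticity E = (dD/dP)·(P/D) = -1.4799 × 44/171.1136 ≈ -0.381.
|E| < 1, so demand is inelastic at this price.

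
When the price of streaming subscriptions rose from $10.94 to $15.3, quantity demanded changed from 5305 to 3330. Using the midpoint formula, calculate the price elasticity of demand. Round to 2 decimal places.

-1.38

%ΔQ = (3330 − 5305)/[(5305 + 3330)/2] = -1975/4317.5 ≈ -0.4574.
%ΔP = (15.3 − 10.94)/[(10.94 + 15.3)/2] = 4.36/13.12 ≈ 0.3323.
Arc elasticity E = %ΔQ/%ΔP ≈ -0.4574/0.3323 ≈ -1.38.
|E| > 1: demand is elastic over this range.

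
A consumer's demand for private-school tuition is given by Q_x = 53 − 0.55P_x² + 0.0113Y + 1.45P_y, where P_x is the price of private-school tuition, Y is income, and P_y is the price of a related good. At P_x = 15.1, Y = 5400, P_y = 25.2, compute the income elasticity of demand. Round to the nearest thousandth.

2.426

Substituting, Q_x = 53 − 0.55(15.1)² + 0.0113(5400) + 1.45(25.2) = 53 − 125.4055 + 61.02 + 36.54 = 25.1545.
∂Q_x/∂Y = +0.0113, so E_I = 0.0113·(5400/25.1545) ≈ 2.426.
E_I > 1: normal good (luxury).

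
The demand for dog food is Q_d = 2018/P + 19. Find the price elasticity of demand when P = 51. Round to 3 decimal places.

At P = 51, Q_d = 58.5686.
dQ_d/dP = −2018/P² = −0.7759.
Point elasticity E = (dQ_d/dP)·(P/Q_d) = -0.7759 × 51/58.5686 ≈ -0.676.
|E| < 1, so demand is inelastic at this price.

-0.676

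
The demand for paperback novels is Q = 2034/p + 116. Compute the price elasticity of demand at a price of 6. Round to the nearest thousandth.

At p = 6, Q = 455.
dQ/dp = −2034/p² = −56.5.
Point elasticity E = (dQ/dp)·(p/Q) = -56.5 × 6/455 ≈ -0.745.
|E| < 1, so demand is inelastic at this price.

-0.745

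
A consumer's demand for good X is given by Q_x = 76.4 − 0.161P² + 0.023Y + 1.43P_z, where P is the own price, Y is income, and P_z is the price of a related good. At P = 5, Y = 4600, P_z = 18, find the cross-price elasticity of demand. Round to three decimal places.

Q_x = 76.4 − 0.161(5)² + 0.023(4600) + 1.43(18) = 76.4 − 4.025 + 105.8 + 25.74 = 203.915.
∂Q_x/∂P_z = +1.43, so E_xy = 1.43·(18/203.915) ≈ 0.126.
E_xy > 0: the goods are substitutes.

0.126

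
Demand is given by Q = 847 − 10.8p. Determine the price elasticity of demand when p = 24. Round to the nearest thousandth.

-0.441

At p = 24, Q = 587.8.
dQ/dp = −10.8.
Point elasticity E = (dQ/dp)·(p/Q) = -10.8 × 24/587.8 ≈ -0.441.
|E| < 1, so demand is inelastic at this price.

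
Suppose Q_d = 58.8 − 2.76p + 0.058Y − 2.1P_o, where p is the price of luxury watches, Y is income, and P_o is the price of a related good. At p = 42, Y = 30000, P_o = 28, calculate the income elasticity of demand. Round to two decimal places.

First evaluate Q_d: 58.8 − 2.76(42) + 0.058(30000) − 2.1(28) = 58.8 − 115.92 + 1740 − 58.8 = 1624.08.
∂Q_d/∂Y = +0.058, so E_I = 0.058·(30000/1624.08) ≈ 1.07.
E_I > 1: normal good (luxury).

1.07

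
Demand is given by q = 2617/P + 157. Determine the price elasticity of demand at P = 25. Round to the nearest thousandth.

-0.400

At P = 25, q = 261.68.
dq/dP = −2617/P² = −4.1872.
Point elasticity E = (dq/dP)·(P/q) = -4.1872 × 25/261.68 ≈ -0.400.
|E| < 1, so demand is inelastic at this price.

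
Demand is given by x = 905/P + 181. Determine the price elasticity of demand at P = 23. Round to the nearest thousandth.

At P = 23, x = 220.3478.
dx/dP = −905/P² = −1.7108.
Point elasticity E = (dx/dP)·(P/x) = -1.7108 × 23/220.3478 ≈ -0.179.
|E| < 1, so demand is inelastic at this price.

-0.179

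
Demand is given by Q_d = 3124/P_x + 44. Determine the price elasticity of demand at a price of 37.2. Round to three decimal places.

At P_x = 37.2, Q_d = 127.9785.
dQ_d/dP_x = −3124/P_x² = −2.2575.
Point elasticity E = (dQ_d/dP_x)·(P_x/Q_d) = -2.2575 × 37.2/127.9785 ≈ -0.656.
|E| < 1, so demand is inelastic at this price.

-0.656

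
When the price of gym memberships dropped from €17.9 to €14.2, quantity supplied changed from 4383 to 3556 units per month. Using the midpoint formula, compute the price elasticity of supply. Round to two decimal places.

%Δq = (3556 − 4383)/[(4383 + 3556)/2] = -827/3969.5 ≈ -0.2083.
%Δp = (14.2 − 17.9)/[(17.9 + 14.2)/2] = -3.7/16.05 ≈ -0.2305.
Arc elasticity E = %Δq/%Δp ≈ -0.2083/-0.2305 ≈ 0.90.
|E| < 1: supply is inelastic over this range.

0.90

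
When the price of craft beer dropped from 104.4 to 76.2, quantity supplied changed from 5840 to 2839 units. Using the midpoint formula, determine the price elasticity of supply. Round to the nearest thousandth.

%Δq = (2839 − 5840)/[(5840 + 2839)/2] = -3001/4339.5 ≈ -0.6916.
%Δp = (76.2 − 104.4)/[(104.4 + 76.2)/2] = -28.2/90.3 ≈ -0.3123.
Arc elasticity E = %Δq/%Δp ≈ -0.6916/-0.3123 ≈ 2.214.
|E| > 1: supply is elastic over this range.

2.214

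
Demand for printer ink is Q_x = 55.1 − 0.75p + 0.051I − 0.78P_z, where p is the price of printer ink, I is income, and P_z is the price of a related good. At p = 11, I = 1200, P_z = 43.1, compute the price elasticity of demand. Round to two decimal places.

At the given point, Q_x = 55.1 − 0.75(11) + 0.051(1200) − 0.78(43.1) = 55.1 − 8.25 + 61.2 − 33.618 = 74.432.
∂Q_x/∂p = −0.75, so E_p = (−0.75)·(11/74.432) ≈ -0.11.
|E_p| < 1: demand is inelastic.

-0.11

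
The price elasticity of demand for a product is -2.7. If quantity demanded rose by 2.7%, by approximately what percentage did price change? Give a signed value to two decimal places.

-1.00

%ΔQ ≈ E × %ΔP ⇒ %ΔP = %ΔQ / E = (2.7%)/(-2.7) = -1.00%.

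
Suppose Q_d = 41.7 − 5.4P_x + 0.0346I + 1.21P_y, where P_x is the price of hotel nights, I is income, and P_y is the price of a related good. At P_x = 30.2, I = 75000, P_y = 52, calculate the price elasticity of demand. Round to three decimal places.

-0.064

First evaluate Q_d: 41.7 − 5.4(30.2) + 0.0346(75000) + 1.21(52) = 41.7 − 163.08 + 2595 + 62.92 = 2536.54.
∂Q_d/∂P_x = −5.4, so E_p = (−5.4)·(30.2/2536.54) ≈ -0.064.
|E_p| < 1: demand is inelastic.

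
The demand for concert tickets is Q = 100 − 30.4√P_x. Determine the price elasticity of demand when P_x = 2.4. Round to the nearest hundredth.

-0.45

At P_x = 2.4, Q = 52.9045.
dQ/dP_x = −30.4/(2√P_x) = −30.4/(2·1.5492).
Point elasticity E = (dQ/dP_x)·(P_x/Q) = -9.8116 × 2.4/52.9045 ≈ -0.45.
|E| < 1, so demand is inelastic at this price.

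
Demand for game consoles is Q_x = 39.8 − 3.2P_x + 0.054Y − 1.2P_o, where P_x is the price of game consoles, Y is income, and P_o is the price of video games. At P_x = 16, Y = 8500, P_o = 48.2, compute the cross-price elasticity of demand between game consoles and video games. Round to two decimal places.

First evaluate Q_x: 39.8 − 3.2(16) + 0.054(8500) − 1.2(48.2) = 39.8 − 51.2 + 459 − 57.84 = 389.76.
∂Q_x/∂P_o = −1.2, so E_xy = -1.2·(48.2/389.76) ≈ -0.15.
E_xy < 0: the goods are complements.

-0.15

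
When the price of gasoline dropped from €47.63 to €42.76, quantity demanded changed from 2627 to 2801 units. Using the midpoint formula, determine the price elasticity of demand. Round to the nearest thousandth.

%Δq = (2801 − 2627)/[(2627 + 2801)/2] = 174/2714 ≈ 0.0641.
%Δp = (42.76 − 47.63)/[(47.63 + 42.76)/2] = -4.87/45.195 ≈ -0.1078.
Arc elasticity E = %Δq/%Δp ≈ 0.0641/-0.1078 ≈ -0.595.
|E| < 1: demand is inelastic over this range.

-0.595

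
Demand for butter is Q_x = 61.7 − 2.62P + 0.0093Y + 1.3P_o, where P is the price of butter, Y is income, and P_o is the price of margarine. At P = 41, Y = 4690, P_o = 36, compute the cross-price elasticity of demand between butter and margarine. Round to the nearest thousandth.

Q_x = 61.7 − 2.62(41) + 0.0093(4690) + 1.3(36) = 61.7 − 107.42 + 43.617 + 46.8 = 44.697.
∂Q_x/∂P_o = +1.3, so E_xy = 1.3·(36/44.697) ≈ 1.047.
E_xy > 0: the goods are substitutes.

1.047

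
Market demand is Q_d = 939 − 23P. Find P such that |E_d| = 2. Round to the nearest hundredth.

Set −bP/(a − bP) = −2 ⇒ bP = 2(a − bP) ⇒ bP(1+2) = 2·a.
P = 2·939/(23·3) ≈ 27.22.

27.22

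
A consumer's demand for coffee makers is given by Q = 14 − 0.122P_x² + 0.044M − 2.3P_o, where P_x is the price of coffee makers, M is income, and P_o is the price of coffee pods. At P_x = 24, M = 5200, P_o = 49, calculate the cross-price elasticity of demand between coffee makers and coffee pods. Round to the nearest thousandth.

-1.884

Substituting, Q = 14 − 0.122(24)² + 0.044(5200) − 2.3(49) = 14 − 70.272 + 228.8 − 112.7 = 59.828.
∂Q/∂P_o = −2.3, so E_xy = -2.3·(49/59.828) ≈ -1.884.
E_xy < 0: the goods are complements.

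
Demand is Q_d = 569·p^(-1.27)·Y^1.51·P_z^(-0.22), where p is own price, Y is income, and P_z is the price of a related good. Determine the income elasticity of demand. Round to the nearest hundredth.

For a Cobb–Douglas (constant-elasticity) form Q_d = A·Y^α·…, the elasticity with respect to Y equals the exponent α at every point.
Here the exponent on Y is 1.51, so the income elasticity of demand is 1.51.

1.51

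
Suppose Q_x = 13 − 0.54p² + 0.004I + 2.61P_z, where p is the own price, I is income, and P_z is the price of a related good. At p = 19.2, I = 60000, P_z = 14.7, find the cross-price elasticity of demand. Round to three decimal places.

Q_x = 13 − 0.54(19.2)² + 0.004(60000) + 2.61(14.7) = 13 − 199.0656 + 240 + 38.367 = 92.3014.
∂Q_x/∂P_z = +2.61, so E_xy = 2.61·(14.7/92.3014) ≈ 0.416.
E_xy > 0: the goods are substitutes.

0.416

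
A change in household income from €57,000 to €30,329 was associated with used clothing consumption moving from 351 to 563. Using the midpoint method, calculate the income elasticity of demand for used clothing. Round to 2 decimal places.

%ΔQ = (563 − 351)/[(351+563)/2] = 212/457 ≈ 0.4639.
%ΔI = (30,329 − 57,000)/[(57,000+30,329)/2] = -26671/43664.5 ≈ -0.6108.
E_I = %ΔQ/%ΔI ≈ -0.76.
E_I < 0: inferior good.

-0.76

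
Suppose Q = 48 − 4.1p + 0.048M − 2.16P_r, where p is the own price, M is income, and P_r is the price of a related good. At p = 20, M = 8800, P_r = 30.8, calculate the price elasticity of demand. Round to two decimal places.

-0.25

At the given point, Q = 48 − 4.1(20) + 0.048(8800) − 2.16(30.8) = 48 − 82 + 422.4 − 66.528 = 321.872.
∂Q/∂p = −4.1, so E_p = (−4.1)·(20/321.872) ≈ -0.25.
|E_p| < 1: demand is inelastic.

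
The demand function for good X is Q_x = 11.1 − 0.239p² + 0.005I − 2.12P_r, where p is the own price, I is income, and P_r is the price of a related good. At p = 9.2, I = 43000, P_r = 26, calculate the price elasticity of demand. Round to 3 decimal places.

Substituting, Q_x = 11.1 − 0.239(9.2)² + 0.005(43000) − 2.12(26) = 11.1 − 20.229 + 215 − 55.12 = 150.751.
∂Q_x/∂p = −2·0.239·p = -4.3976, so E_p = -4.3976·(9.2/150.751) ≈ -0.268.
|E_p| < 1: demand is inelastic.

-0.268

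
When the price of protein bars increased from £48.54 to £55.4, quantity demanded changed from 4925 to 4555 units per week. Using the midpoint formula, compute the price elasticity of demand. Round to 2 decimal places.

-0.59

%Δq = (4555 − 4925)/[(4925 + 4555)/2] = -370/4740 ≈ -0.0781.
%ΔP = (55.4 − 48.54)/[(48.54 + 55.4)/2] = 6.86/51.97 ≈ 0.1320.
Arc elasticity E = %Δq/%ΔP ≈ -0.0781/0.1320 ≈ -0.59.
|E| < 1: demand is inelastic over this range.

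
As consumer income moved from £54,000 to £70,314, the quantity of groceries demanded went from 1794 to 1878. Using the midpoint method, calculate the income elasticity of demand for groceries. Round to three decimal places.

0.174

%ΔQ = (1878 − 1794)/[(1794+1878)/2] = 84/1836 ≈ 0.0458.
%ΔI = (70,314 − 54,000)/[(54,000+70,314)/2] = 16314/62157 ≈ 0.2625.
E_I = %ΔQ/%ΔI ≈ 0.174.
E_I ∈ (0,1): normal good (necessity).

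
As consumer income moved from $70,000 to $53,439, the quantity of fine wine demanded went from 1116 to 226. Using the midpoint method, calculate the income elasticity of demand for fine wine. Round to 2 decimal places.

4.94

%ΔQ = (226 − 1116)/[(1116+226)/2] = -890/671 ≈ -1.3264.
%ΔM = (53,439 − 70,000)/[(70,000+53,439)/2] = -16561/61719.5 ≈ -0.2683.
E_I = %ΔQ/%ΔM ≈ 4.94.
E_I > 1: normal good (luxury).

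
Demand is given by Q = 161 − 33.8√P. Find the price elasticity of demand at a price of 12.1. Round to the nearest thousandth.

-1.354

At P = 12.1, Q = 43.4265.
dQ/dP = −33.8/(2√P) = −33.8/(2·3.4785).
Point elasticity E = (dQ/dP)·(P/Q) = -4.8584 × 12.1/43.4265 ≈ -1.354.
|E| > 1, so demand is elastic at this price.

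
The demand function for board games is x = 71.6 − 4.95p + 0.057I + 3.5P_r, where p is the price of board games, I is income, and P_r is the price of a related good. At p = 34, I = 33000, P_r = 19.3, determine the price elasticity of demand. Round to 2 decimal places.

At the given point, x = 71.6 − 4.95(34) + 0.057(33000) + 3.5(19.3) = 71.6 − 168.3 + 1881 + 67.55 = 1851.85.
∂x/∂p = −4.95, so E_p = (−4.95)·(34/1851.85) ≈ -0.09.
|E_p| < 1: demand is inelastic.

-0.09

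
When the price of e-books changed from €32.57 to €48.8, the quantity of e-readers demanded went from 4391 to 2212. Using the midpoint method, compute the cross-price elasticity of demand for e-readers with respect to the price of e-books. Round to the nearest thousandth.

-1.654

%ΔQ_x = (2212 − 4391)/[(4391+2212)/2] = -2179/3301.5 ≈ -0.6600.
%ΔP_y = (48.8 − 32.57)/[(32.57+48.8)/2] ≈ 0.3989.
E_xy = -0.6600/0.3989 ≈ -1.654.
E_xy < 0, so e-readers and e-books are complements.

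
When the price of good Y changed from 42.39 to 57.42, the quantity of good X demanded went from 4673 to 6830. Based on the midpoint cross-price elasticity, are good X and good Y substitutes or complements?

substitutes

%ΔQ_x = (6830 − 4673)/[(4673+6830)/2] = 2157/5751.5 ≈ 0.3750.
%ΔP_y = (57.42 − 42.39)/[(42.39+57.42)/2] ≈ 0.3012.
E_xy = 0.3750/0.3012 ≈ 1.245.
E_xy > 0, so the goods are substitutes.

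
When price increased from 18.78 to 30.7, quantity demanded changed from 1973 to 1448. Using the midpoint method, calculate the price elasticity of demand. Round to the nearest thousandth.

%Δq = (1448 − 1973)/[(1973 + 1448)/2] = -525/1710.5 ≈ -0.3069.
%ΔP = (30.7 − 18.78)/[(18.78 + 30.7)/2] = 11.92/24.74 ≈ 0.4818.
Arc elasticity E = %Δq/%ΔP ≈ -0.3069/0.4818 ≈ -0.637.
|E| < 1: demand is inelastic over this range.

-0.637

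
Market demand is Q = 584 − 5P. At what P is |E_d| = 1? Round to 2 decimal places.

For linear demand Q = a − bP, E = −bP/(a − bP). |E| = 1 ⇒ bP = a − bP ⇒ P = a/(2b).
P = 584/(2·5) = 58.40.

58.40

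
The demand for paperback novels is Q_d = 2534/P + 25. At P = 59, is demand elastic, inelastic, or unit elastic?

inelastic

At P = 59, Q_d = 67.9492.
dQ_d/dP = −2534/P² = −0.728.
Point elasticity E = (dQ_d/dP)·(P/Q_d) = -0.728 × 59/67.9492 ≈ -0.632.
|E| ≈ 0.632 < 1, so demand is inelastic.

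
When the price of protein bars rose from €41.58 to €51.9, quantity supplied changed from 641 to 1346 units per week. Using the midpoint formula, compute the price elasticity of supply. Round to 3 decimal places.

%ΔQ = (1346 − 641)/[(641 + 1346)/2] = 705/993.5 ≈ 0.7096.
%Δp = (51.9 − 41.58)/[(41.58 + 51.9)/2] = 10.32/46.74 ≈ 0.2208.
Arc elasticity E = %ΔQ/%Δp ≈ 0.7096/0.2208 ≈ 3.214.
|E| > 1: supply is elastic over this range.

3.214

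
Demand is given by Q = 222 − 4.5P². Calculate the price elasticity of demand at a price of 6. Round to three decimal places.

-5.400

At P = 6, Q = 60.
dQ/dP = −2·4.5·P = −54.
Point elasticity E = (dQ/dP)·(P/Q) = -54 × 6/60 ≈ -5.400.
|E| > 1, so demand is elastic at this price.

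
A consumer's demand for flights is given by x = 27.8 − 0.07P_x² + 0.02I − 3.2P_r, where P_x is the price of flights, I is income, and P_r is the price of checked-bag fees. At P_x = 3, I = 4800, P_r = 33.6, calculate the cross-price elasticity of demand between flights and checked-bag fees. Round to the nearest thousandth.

First evaluate x: 27.8 − 0.07(3)² + 0.02(4800) − 3.2(33.6) = 27.8 − 0.63 + 96 − 107.52 = 15.65.
∂x/∂P_r = −3.2, so E_xy = -3.2·(33.6/15.65) ≈ -6.870.
E_xy < 0: the goods are complements.

-6.870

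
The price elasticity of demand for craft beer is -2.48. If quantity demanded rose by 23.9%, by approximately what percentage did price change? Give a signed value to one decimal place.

-9.6

%ΔQ ≈ E × %ΔP ⇒ %ΔP = %ΔQ / E = (23.9%)/(-2.48) ≈ -9.6%.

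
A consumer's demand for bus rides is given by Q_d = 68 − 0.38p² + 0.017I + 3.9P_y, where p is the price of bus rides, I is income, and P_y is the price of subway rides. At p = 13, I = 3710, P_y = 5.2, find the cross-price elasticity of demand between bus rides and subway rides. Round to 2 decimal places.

0.23

Q_d = 68 − 0.38(13)² + 0.017(3710) + 3.9(5.2) = 68 − 64.22 + 63.07 + 20.28 = 87.13.
∂Q_d/∂P_y = +3.9, so E_xy = 3.9·(5.2/87.13) ≈ 0.23.
E_xy > 0: the goods are substitutes.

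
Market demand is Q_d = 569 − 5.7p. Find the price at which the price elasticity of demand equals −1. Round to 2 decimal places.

49.91

For linear demand Q_d = a − bp, E = −bp/(a − bp). |E| = 1 ⇒ bp = a − bp ⇒ p = a/(2b).
p = 569/(2·5.7) ≈ 49.91.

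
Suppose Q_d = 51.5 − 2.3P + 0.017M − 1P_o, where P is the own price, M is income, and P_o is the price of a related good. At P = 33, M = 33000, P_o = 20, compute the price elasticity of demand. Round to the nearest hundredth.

At the given point, Q_d = 51.5 − 2.3(33) + 0.017(33000) − 1(20) = 51.5 − 75.9 + 561 − 20 = 516.6.
∂Q_d/∂P = −2.3, so E_p = (−2.3)·(33/516.6) ≈ -0.15.
|E_p| < 1: demand is inelastic.

-0.15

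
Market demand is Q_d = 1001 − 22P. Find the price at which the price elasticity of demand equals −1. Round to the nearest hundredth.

22.75

For linear demand Q_d = a − bP, E = −bP/(a − bP). |E| = 1 ⇒ bP = a − bP ⇒ P = a/(2b).
P = 1001/(2·22) = 22.75.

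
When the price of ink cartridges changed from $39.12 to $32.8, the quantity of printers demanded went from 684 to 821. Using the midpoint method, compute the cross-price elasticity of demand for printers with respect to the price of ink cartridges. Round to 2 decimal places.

-1.04

%ΔQ_x = (821 − 684)/[(684+821)/2] = 137/752.5 ≈ 0.1821.
%ΔP_y = (32.8 − 39.12)/[(39.12+32.8)/2] ≈ -0.1758.
E_xy = 0.1821/-0.1758 ≈ -1.04.
E_xy < 0, so printers and ink cartridges are complements.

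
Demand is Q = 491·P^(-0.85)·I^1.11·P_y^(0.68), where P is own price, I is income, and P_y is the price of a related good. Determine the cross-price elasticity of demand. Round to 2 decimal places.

For a Cobb–Douglas (constant-elasticity) form Q = A·P_y^α·…, the elasticity with respect to P_y equals the exponent α at every point.
Here the exponent on P_y is 0.68, so the cross-price elasticity of demand is 0.68.

0.68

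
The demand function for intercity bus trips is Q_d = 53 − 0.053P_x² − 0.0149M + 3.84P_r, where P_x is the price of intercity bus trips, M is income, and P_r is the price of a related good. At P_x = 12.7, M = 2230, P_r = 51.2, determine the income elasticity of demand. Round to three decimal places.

Substituting, Q_d = 53 − 0.053(12.7)² − 0.0149(2230) + 3.84(51.2) = 53 − 8.5484 − 33.227 + 196.608 = 207.8326.
∂Q_d/∂M = −0.0149, so E_I = -0.0149·(2230/207.8326) ≈ -0.160.
E_I < 0: inferior good.

-0.160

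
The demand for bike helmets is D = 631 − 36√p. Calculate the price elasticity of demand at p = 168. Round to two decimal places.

At p = 168, D = 164.3867.
dD/dp = −36/(2√p) = −36/(2·12.9615).
Point elasticity E = (dD/dp)·(p/D) = -1.3887 × 168/164.3867 ≈ -1.42.
|E| > 1, so demand is elastic at this price.

-1.42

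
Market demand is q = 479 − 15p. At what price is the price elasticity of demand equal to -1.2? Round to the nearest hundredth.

17.42

Set −bp/(a − bp) = −1.2 ⇒ bp = 1.2(a − bp) ⇒ bp(1+1.2) = 1.2·a.
p = 1.2·479/(15·2.2) ≈ 17.42.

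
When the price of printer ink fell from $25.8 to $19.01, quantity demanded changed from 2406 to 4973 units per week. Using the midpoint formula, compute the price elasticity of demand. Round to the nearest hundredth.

%ΔQ = (4973 − 2406)/[(2406 + 4973)/2] = 2567/3689.5 ≈ 0.6958.
%Δp = (19.01 − 25.8)/[(25.8 + 19.01)/2] = -6.79/22.405 ≈ -0.3031.
Arc elasticity E = %ΔQ/%Δp ≈ 0.6958/-0.3031 ≈ -2.30.
|E| > 1: demand is elastic over this range.

-2.30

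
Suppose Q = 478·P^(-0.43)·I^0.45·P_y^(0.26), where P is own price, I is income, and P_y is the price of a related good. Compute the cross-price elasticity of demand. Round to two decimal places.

For a Cobb–Douglas (constant-elasticity) form Q = A·P_y^α·…, the elasticity with respect to P_y equals the exponent α at every point.
Here the exponent on P_y is 0.26, so the cross-price elasticity of demand is 0.26.

0.26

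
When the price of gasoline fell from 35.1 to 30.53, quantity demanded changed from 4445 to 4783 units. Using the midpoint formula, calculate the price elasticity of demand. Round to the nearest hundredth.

-0.53

%Δq = (4783 − 4445)/[(4445 + 4783)/2] = 338/4614 ≈ 0.0733.
%Δp = (30.53 − 35.1)/[(35.1 + 30.53)/2] = -4.57/32.815 ≈ -0.1393.
Arc elasticity E = %Δq/%Δp ≈ 0.0733/-0.1393 ≈ -0.53.
|E| < 1: demand is inelastic over this range.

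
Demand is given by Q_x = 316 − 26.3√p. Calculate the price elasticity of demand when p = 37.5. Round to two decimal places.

-0.52

At p = 37.5, Q_x = 154.946.
dQ_x/dp = −26.3/(2√p) = −26.3/(2·6.1237).
Point elasticity E = (dQ_x/dp)·(p/Q_x) = -2.1474 × 37.5/154.946 ≈ -0.52.
|E| < 1, so demand is inelastic at this price.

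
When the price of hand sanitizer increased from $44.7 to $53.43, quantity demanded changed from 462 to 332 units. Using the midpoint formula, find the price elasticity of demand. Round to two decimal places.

-1.84

%ΔQ = (332 − 462)/[(462 + 332)/2] = -130/397 ≈ -0.3275.
%ΔP = (53.43 − 44.7)/[(44.7 + 53.43)/2] = 8.73/49.065 ≈ 0.1779.
Arc elasticity E = %ΔQ/%ΔP ≈ -0.3275/0.1779 ≈ -1.84.
|E| > 1: demand is elastic over this range.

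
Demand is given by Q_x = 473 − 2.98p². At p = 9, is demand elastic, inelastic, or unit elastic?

At p = 9, Q_x = 231.62.
dQ_x/dp = −2·2.98·p = −53.64.
Point elasticity E = (dQ_x/dp)·(p/Q_x) = -53.64 × 9/231.62 ≈ -2.084.
|E| ≈ 2.084 > 1, so demand is elastic.

elastic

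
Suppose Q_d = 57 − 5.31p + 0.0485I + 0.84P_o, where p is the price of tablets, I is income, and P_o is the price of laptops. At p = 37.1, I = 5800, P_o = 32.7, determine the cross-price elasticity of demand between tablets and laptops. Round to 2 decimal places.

0.16

At the given point, Q_d = 57 − 5.31(37.1) + 0.0485(5800) + 0.84(32.7) = 57 − 197.001 + 281.3 + 27.468 = 168.767.
∂Q_d/∂P_o = +0.84, so E_xy = 0.84·(32.7/168.767) ≈ 0.16.
E_xy > 0: the goods are substitutes.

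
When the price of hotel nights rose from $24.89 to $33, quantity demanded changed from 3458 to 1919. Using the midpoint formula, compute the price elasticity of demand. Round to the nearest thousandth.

-2.043

%Δq = (1919 − 3458)/[(3458 + 1919)/2] = -1539/2688.5 ≈ -0.5724.
%Δp = (33 − 24.89)/[(24.89 + 33)/2] = 8.11/28.945 ≈ 0.2802.
Arc elasticity E = %Δq/%Δp ≈ -0.5724/0.2802 ≈ -2.043.
|E| > 1: demand is elastic over this range.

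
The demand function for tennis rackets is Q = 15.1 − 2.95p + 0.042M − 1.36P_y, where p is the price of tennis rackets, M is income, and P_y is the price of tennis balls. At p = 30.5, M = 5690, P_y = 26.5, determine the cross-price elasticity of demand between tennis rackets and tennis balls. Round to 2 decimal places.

Evaluating quantity at (p, M, P_y) gives Q = 15.1 − 2.95(30.5) + 0.042(5690) − 1.36(26.5) = 15.1 − 89.975 + 238.98 − 36.04 = 128.065.
∂Q/∂P_y = −1.36, so E_xy = -1.36·(26.5/128.065) ≈ -0.28.
E_xy < 0: the goods are complements.

-0.28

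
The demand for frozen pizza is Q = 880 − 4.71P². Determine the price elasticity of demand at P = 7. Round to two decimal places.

-0.71

At P = 7, Q = 649.21.
dQ/dP = −2·4.71·P = −65.94.
Point elasticity E = (dQ/dP)·(P/Q) = -65.94 × 7/649.21 ≈ -0.71.
|E| < 1, so demand is inelastic at this price.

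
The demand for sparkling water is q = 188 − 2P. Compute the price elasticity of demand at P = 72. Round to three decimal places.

-3.273

At P = 72, q = 44.
dq/dP = −2.
Point elasticity E = (dq/dP)·(P/q) = -2 × 72/44 ≈ -3.273.
|E| > 1, so demand is elastic at this price.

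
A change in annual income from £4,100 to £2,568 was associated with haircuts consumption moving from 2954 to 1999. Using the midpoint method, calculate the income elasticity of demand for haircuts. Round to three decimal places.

%ΔQ = (1999 − 2954)/[(2954+1999)/2] = -955/2476.5 ≈ -0.3856.
%ΔI = (2,568 − 4,100)/[(4,100+2,568)/2] = -1532/3334 ≈ -0.4595.
E_I = %ΔQ/%ΔI ≈ 0.839.
E_I ∈ (0,1): normal good (necessity).

0.839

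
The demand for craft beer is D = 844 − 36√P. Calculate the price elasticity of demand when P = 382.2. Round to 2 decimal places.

At P = 382.2, D = 140.2023.
dD/dP = −36/(2√P) = −36/(2·19.5499).
Point elasticity E = (dD/dP)·(P/D) = -0.9207 × 382.2/140.2023 ≈ -2.51.
|E| > 1, so demand is elastic at this price.

-2.51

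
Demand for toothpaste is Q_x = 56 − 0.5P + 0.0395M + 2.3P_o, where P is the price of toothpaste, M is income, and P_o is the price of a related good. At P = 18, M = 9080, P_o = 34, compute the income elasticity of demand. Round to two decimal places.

At the given point, Q_x = 56 − 0.5(18) + 0.0395(9080) + 2.3(34) = 56 − 9 + 358.66 + 78.2 = 483.86.
∂Q_x/∂M = +0.0395, so E_I = 0.0395·(9080/483.86) ≈ 0.74.
E_I ∈ (0,1): normal good (necessity).

0.74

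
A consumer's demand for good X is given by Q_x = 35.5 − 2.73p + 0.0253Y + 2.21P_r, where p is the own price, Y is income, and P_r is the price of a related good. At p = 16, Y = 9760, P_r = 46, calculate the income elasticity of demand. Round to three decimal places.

Substituting, Q_x = 35.5 − 2.73(16) + 0.0253(9760) + 2.21(46) = 35.5 − 43.68 + 246.928 + 101.66 = 340.408.
∂Q_x/∂Y = +0.0253, so E_I = 0.0253·(9760/340.408) ≈ 0.725.
E_I ∈ (0,1): normal good (necessity).

0.725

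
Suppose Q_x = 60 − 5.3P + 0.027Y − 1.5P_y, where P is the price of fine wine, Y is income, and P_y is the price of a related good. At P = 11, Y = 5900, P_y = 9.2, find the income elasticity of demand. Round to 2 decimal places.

1.08

Evaluating quantity at (P, Y, P_y) gives Q_x = 60 − 5.3(11) + 0.027(5900) − 1.5(9.2) = 60 − 58.3 + 159.3 − 13.8 = 147.2.
∂Q_x/∂Y = +0.027, so E_I = 0.027·(5900/147.2) ≈ 1.08.
E_I > 1: normal good (luxury).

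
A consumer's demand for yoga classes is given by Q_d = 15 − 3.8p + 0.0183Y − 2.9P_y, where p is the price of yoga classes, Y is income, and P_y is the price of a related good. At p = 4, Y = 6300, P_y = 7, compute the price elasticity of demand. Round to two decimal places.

-0.16

Substituting, Q_d = 15 − 3.8(4) + 0.0183(6300) − 2.9(7) = 15 − 15.2 + 115.29 − 20.3 = 94.79.
∂Q_d/∂p = −3.8, so E_p = (−3.8)·(4/94.79) ≈ -0.16.
|E_p| < 1: demand is inelastic.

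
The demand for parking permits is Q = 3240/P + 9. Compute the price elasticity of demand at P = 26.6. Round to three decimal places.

At P = 26.6, Q = 130.8045.
dQ/dP = −3240/P² = −4.5791.
Point elasticity E = (dQ/dP)·(P/Q) = -4.5791 × 26.6/130.8045 ≈ -0.931.
|E| < 1, so demand is inelastic at this price.

-0.931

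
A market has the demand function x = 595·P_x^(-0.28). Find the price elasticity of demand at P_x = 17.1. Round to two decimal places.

For a Cobb–Douglas (constant-elasticity) form x = A·P_x^α·…, the elasticity with respect to P_x equals the exponent α at every point.
Here the exponent on P_x is -0.28, so the price elasticity of demand is -0.28.

-0.28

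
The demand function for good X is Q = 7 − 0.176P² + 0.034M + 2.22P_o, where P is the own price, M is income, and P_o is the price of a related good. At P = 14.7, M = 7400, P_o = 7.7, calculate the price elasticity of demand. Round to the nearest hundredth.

At the given point, Q = 7 − 0.176(14.7)² + 0.034(7400) + 2.22(7.7) = 7 − 38.0318 + 251.6 + 17.094 = 237.6622.
∂Q/∂P = −2·0.176·P = -5.1744, so E_p = -5.1744·(14.7/237.6622) ≈ -0.32.
|E_p| < 1: demand is inelastic.

-0.32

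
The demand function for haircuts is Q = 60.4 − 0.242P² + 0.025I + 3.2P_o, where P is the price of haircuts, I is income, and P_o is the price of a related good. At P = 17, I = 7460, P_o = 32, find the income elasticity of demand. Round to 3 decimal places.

0.668

At the given point, Q = 60.4 − 0.242(17)² + 0.025(7460) + 3.2(32) = 60.4 − 69.938 + 186.5 + 102.4 = 279.362.
∂Q/∂I = +0.025, so E_I = 0.025·(7460/279.362) ≈ 0.668.
E_I ∈ (0,1): normal good (necessity).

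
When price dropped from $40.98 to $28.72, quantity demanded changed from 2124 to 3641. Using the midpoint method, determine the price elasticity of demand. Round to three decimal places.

%Δq = (3641 − 2124)/[(2124 + 3641)/2] = 1517/2882.5 ≈ 0.5263.
%Δp = (28.72 − 40.98)/[(40.98 + 28.72)/2] = -12.26/34.85 ≈ -0.3518.
Arc elasticity E = %Δq/%Δp ≈ 0.5263/-0.3518 ≈ -1.496.
|E| > 1: demand is elastic over this range.

-1.496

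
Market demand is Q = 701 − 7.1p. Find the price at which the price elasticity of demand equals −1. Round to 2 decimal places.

49.37

For linear demand Q = a − bp, E = −bp/(a − bp). |E| = 1 ⇒ bp = a − bp ⇒ p = a/(2b).
p = 701/(2·7.1) ≈ 49.37.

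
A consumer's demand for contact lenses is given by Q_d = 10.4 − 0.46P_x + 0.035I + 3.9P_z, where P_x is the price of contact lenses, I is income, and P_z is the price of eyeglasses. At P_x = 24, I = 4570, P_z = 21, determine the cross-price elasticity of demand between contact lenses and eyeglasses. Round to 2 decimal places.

Evaluating quantity at (P_x, I, P_z) gives Q_d = 10.4 − 0.46(24) + 0.035(4570) + 3.9(21) = 10.4 − 11.04 + 159.95 + 81.9 = 241.21.
∂Q_d/∂P_z = +3.9, so E_xy = 3.9·(21/241.21) ≈ 0.34.
E_xy > 0: the goods are substitutes.

0.34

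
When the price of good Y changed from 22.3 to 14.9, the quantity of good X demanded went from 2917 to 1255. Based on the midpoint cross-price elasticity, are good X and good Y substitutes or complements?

%ΔQ_x = (1255 − 2917)/[(2917+1255)/2] = -1662/2086 ≈ -0.7967.
%ΔP_y = (14.9 − 22.3)/[(22.3+14.9)/2] ≈ -0.3978.
E_xy = -0.7967/-0.3978 ≈ 2.003.
E_xy > 0, so the goods are substitutes.

substitutes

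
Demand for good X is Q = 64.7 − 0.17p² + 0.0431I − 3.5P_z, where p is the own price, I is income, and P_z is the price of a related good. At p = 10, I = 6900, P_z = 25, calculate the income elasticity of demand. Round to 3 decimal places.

1.155

Substituting, Q = 64.7 − 0.17(10)² + 0.0431(6900) − 3.5(25) = 64.7 − 17 + 297.39 − 87.5 = 257.59.
∂Q/∂I = +0.0431, so E_I = 0.0431·(6900/257.59) ≈ 1.155.
E_I > 1: normal good (luxury).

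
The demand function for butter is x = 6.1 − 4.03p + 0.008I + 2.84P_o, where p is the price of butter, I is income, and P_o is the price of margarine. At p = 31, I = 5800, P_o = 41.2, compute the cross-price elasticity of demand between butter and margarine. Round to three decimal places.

First evaluate x: 6.1 − 4.03(31) + 0.008(5800) + 2.84(41.2) = 6.1 − 124.93 + 46.4 + 117.008 = 44.578.
∂x/∂P_o = +2.84, so E_xy = 2.84·(41.2/44.578) ≈ 2.625.
E_xy > 0: the goods are substitutes.

2.625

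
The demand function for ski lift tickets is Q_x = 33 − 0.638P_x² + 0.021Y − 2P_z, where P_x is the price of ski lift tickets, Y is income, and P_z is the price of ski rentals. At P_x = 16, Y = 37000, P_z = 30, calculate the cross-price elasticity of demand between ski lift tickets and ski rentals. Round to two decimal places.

Q_x = 33 − 0.638(16)² + 0.021(37000) − 2(30) = 33 − 163.328 + 777 − 60 = 586.672.
∂Q_x/∂P_z = −2, so E_xy = -2·(30/586.672) ≈ -0.10.
E_xy < 0: the goods are complements.

-0.10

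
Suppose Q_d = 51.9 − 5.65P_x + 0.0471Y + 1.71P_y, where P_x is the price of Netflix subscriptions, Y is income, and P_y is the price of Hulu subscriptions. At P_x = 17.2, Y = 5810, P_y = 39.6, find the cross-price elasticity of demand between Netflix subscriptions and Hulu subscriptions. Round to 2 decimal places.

0.23

Substituting, Q_d = 51.9 − 5.65(17.2) + 0.0471(5810) + 1.71(39.6) = 51.9 − 97.18 + 273.651 + 67.716 = 296.087.
∂Q_d/∂P_y = +1.71, so E_xy = 1.71·(39.6/296.087) ≈ 0.23.
E_xy > 0: the goods are substitutes.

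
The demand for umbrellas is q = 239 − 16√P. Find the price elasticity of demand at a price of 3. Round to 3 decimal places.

At P = 3, q = 211.2872.
dq/dP = −16/(2√P) = −16/(2·1.7321).
Point elasticity E = (dq/dP)·(P/q) = -4.6188 × 3/211.2872 ≈ -0.066.
|E| < 1, so demand is inelastic at this price.

-0.066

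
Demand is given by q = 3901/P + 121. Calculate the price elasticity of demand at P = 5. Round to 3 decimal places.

At P = 5, q = 901.2.
dq/dP = −3901/P² = −156.04.
Point elasticity E = (dq/dP)·(P/q) = -156.04 × 5/901.2 ≈ -0.866.
|E| < 1, so demand is inelastic at this price.

-0.866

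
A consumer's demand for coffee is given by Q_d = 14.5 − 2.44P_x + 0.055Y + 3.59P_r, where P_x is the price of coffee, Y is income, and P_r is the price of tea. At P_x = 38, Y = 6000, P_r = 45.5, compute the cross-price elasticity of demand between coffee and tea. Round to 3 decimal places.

Evaluating quantity at (P_x, Y, P_r) gives Q_d = 14.5 − 2.44(38) + 0.055(6000) + 3.59(45.5) = 14.5 − 92.72 + 330 + 163.345 = 415.125.
∂Q_d/∂P_r = +3.59, so E_xy = 3.59·(45.5/415.125) ≈ 0.393.
E_xy > 0: the goods are substitutes.

0.393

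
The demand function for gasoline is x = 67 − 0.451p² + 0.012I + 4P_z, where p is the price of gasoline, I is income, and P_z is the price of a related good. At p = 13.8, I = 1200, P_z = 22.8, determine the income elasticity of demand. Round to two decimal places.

0.17

Evaluating quantity at (p, I, P_z) gives x = 67 − 0.451(13.8)² + 0.012(1200) + 4(22.8) = 67 − 85.8884 + 14.4 + 91.2 = 86.7116.
∂x/∂I = +0.012, so E_I = 0.012·(1200/86.7116) ≈ 0.17.
E_I ∈ (0,1): normal good (necessity).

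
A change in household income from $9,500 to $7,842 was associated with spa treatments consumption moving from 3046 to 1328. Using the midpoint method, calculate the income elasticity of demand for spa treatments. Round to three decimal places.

4.108

%ΔQ = (1328 − 3046)/[(3046+1328)/2] = -1718/2187 ≈ -0.7856.
%ΔI = (7,842 − 9,500)/[(9,500+7,842)/2] = -1658/8671 ≈ -0.1912.
E_I = %ΔQ/%ΔI ≈ 4.108.
E_I > 1: normal good (luxury).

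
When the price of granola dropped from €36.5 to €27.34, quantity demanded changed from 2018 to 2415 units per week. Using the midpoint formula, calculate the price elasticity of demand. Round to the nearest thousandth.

%Δq = (2415 − 2018)/[(2018 + 2415)/2] = 397/2216.5 ≈ 0.1791.
%Δp = (27.34 − 36.5)/[(36.5 + 27.34)/2] = -9.16/31.92 ≈ -0.2870.
Arc elasticity E = %Δq/%Δp ≈ 0.1791/-0.2870 ≈ -0.624.
|E| < 1: demand is inelastic over this range.

-0.624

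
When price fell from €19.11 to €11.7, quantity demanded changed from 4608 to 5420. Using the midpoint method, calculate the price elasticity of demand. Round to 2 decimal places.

%ΔQ = (5420 − 4608)/[(4608 + 5420)/2] = 812/5014 ≈ 0.1619.
%ΔP = (11.7 − 19.11)/[(19.11 + 11.7)/2] = -7.41/15.405 ≈ -0.4810.
Arc elasticity E = %ΔQ/%ΔP ≈ 0.1619/-0.4810 ≈ -0.34.
|E| < 1: demand is inelastic over this range.

-0.34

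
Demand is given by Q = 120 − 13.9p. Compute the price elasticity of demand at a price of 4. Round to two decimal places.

At p = 4, Q = 64.4.
dQ/dp = −13.9.
Point elasticity E = (dQ/dp)·(p/Q) = -13.9 × 4/64.4 ≈ -0.86.
|E| < 1, so demand is inelastic at this price.

-0.86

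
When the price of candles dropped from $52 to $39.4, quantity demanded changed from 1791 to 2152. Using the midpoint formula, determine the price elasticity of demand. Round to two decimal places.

%Δq = (2152 − 1791)/[(1791 + 2152)/2] = 361/1971.5 ≈ 0.1831.
%ΔP = (39.4 − 52)/[(52 + 39.4)/2] = -12.6/45.7 ≈ -0.2757.
Arc elasticity E = %Δq/%ΔP ≈ 0.1831/-0.2757 ≈ -0.66.
|E| < 1: demand is inelastic over this range.

-0.66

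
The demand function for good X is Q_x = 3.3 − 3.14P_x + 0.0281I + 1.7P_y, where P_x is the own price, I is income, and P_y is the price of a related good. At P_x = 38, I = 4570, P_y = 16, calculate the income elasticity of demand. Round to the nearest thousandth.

First evaluate Q_x: 3.3 − 3.14(38) + 0.0281(4570) + 1.7(16) = 3.3 − 119.32 + 128.417 + 27.2 = 39.597.
∂Q_x/∂I = +0.0281, so E_I = 0.0281·(4570/39.597) ≈ 3.243.
E_I > 1: normal good (luxury).

3.243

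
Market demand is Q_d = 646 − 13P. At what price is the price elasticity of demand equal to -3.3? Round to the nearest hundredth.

38.14

Set −bP/(a − bP) = −3.3 ⇒ bP = 3.3(a − bP) ⇒ bP(1+3.3) = 3.3·a.
P = 3.3·646/(13·4.3) ≈ 38.14.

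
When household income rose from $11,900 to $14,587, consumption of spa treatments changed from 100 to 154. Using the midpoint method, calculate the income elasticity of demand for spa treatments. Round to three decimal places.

2.096

%ΔQ = (154 − 100)/[(100+154)/2] = 54/127 ≈ 0.4252.
%ΔY = (14,587 − 11,900)/[(11,900+14,587)/2] = 2687/13243.5 ≈ 0.2029.
E_I = %ΔQ/%ΔY ≈ 2.096.
E_I > 1: normal good (luxury).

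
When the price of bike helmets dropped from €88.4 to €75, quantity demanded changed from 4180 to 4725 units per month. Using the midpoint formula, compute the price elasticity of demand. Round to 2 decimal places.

-0.75

%ΔQ = (4725 − 4180)/[(4180 + 4725)/2] = 545/4452.5 ≈ 0.1224.
%ΔP = (75 − 88.4)/[(88.4 + 75)/2] = -13.4/81.7 ≈ -0.1640.
Arc elasticity E = %ΔQ/%ΔP ≈ 0.1224/-0.1640 ≈ -0.75.
|E| < 1: demand is inelastic over this range.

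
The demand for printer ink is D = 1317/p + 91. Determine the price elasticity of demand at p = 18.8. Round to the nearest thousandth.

-0.435

At p = 18.8, D = 161.0532.
dD/dp = −1317/p² = −3.7262.
Point elasticity E = (dD/dp)·(p/D) = -3.7262 × 18.8/161.0532 ≈ -0.435.
|E| < 1, so demand is inelastic at this price.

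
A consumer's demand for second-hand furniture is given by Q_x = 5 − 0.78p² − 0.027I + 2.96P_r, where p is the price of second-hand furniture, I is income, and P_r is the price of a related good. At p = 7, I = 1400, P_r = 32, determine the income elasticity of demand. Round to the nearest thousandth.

-1.595

Evaluating quantity at (p, I, P_r) gives Q_x = 5 − 0.78(7)² − 0.027(1400) + 2.96(32) = 5 − 38.22 − 37.8 + 94.72 = 23.7.
∂Q_x/∂I = −0.027, so E_I = -0.027·(1400/23.7) ≈ -1.595.
E_I < 0: inferior good.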